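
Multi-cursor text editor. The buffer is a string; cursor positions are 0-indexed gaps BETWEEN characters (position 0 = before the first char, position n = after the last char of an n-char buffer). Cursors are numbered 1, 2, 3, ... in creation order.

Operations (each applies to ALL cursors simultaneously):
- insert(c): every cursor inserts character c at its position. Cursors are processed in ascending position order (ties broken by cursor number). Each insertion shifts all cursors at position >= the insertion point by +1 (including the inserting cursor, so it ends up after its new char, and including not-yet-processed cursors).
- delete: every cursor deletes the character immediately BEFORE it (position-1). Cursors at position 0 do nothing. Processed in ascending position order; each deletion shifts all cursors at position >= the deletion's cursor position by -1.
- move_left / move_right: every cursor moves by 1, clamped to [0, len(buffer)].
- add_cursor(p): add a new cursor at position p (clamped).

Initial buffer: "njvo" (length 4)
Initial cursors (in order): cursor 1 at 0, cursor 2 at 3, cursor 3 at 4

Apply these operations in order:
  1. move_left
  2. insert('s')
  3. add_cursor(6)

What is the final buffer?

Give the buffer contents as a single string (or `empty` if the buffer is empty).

Answer: snjsvso

Derivation:
After op 1 (move_left): buffer="njvo" (len 4), cursors c1@0 c2@2 c3@3, authorship ....
After op 2 (insert('s')): buffer="snjsvso" (len 7), cursors c1@1 c2@4 c3@6, authorship 1..2.3.
After op 3 (add_cursor(6)): buffer="snjsvso" (len 7), cursors c1@1 c2@4 c3@6 c4@6, authorship 1..2.3.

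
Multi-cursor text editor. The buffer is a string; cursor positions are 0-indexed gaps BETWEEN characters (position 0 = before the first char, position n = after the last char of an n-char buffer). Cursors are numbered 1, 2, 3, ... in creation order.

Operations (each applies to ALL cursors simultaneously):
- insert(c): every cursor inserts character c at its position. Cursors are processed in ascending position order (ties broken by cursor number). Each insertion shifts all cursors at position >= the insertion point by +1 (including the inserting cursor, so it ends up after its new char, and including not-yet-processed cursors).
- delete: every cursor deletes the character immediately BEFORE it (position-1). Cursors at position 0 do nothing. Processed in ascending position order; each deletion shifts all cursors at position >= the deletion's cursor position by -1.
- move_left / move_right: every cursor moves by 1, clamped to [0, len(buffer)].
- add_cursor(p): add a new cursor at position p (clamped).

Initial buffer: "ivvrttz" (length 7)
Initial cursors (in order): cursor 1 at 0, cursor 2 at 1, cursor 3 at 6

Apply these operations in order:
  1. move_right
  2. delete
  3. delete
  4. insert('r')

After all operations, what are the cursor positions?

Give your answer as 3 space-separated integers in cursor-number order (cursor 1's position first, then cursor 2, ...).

Answer: 2 2 6

Derivation:
After op 1 (move_right): buffer="ivvrttz" (len 7), cursors c1@1 c2@2 c3@7, authorship .......
After op 2 (delete): buffer="vrtt" (len 4), cursors c1@0 c2@0 c3@4, authorship ....
After op 3 (delete): buffer="vrt" (len 3), cursors c1@0 c2@0 c3@3, authorship ...
After op 4 (insert('r')): buffer="rrvrtr" (len 6), cursors c1@2 c2@2 c3@6, authorship 12...3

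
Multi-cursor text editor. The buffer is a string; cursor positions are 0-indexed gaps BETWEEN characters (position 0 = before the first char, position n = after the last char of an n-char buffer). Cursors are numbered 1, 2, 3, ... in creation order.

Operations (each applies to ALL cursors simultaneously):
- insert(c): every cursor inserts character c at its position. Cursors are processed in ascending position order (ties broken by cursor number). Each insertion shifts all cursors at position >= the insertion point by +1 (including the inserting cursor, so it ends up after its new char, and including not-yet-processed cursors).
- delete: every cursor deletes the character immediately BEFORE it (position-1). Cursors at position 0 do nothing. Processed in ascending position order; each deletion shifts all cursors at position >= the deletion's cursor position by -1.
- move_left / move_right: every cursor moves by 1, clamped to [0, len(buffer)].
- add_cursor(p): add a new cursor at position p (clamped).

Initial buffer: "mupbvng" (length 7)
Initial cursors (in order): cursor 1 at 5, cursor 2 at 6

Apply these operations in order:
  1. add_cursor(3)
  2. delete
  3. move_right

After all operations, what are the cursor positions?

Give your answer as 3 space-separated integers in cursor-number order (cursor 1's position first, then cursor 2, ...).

After op 1 (add_cursor(3)): buffer="mupbvng" (len 7), cursors c3@3 c1@5 c2@6, authorship .......
After op 2 (delete): buffer="mubg" (len 4), cursors c3@2 c1@3 c2@3, authorship ....
After op 3 (move_right): buffer="mubg" (len 4), cursors c3@3 c1@4 c2@4, authorship ....

Answer: 4 4 3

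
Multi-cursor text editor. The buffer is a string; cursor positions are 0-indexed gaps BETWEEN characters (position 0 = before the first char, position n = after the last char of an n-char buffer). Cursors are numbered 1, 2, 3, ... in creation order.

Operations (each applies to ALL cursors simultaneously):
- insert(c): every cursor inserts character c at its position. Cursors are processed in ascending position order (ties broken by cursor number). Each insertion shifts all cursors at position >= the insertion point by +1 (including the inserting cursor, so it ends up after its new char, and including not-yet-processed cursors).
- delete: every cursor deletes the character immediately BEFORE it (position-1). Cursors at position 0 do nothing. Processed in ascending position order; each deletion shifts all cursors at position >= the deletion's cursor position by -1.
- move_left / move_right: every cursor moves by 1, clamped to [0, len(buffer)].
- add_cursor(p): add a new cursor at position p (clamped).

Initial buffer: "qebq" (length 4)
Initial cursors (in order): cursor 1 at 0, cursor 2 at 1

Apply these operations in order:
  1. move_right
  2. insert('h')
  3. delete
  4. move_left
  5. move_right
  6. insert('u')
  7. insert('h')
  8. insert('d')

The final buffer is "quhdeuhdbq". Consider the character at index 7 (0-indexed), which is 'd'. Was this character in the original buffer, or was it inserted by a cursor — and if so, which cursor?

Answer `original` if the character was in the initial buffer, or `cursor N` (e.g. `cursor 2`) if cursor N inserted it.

Answer: cursor 2

Derivation:
After op 1 (move_right): buffer="qebq" (len 4), cursors c1@1 c2@2, authorship ....
After op 2 (insert('h')): buffer="qhehbq" (len 6), cursors c1@2 c2@4, authorship .1.2..
After op 3 (delete): buffer="qebq" (len 4), cursors c1@1 c2@2, authorship ....
After op 4 (move_left): buffer="qebq" (len 4), cursors c1@0 c2@1, authorship ....
After op 5 (move_right): buffer="qebq" (len 4), cursors c1@1 c2@2, authorship ....
After op 6 (insert('u')): buffer="queubq" (len 6), cursors c1@2 c2@4, authorship .1.2..
After op 7 (insert('h')): buffer="quheuhbq" (len 8), cursors c1@3 c2@6, authorship .11.22..
After op 8 (insert('d')): buffer="quhdeuhdbq" (len 10), cursors c1@4 c2@8, authorship .111.222..
Authorship (.=original, N=cursor N): . 1 1 1 . 2 2 2 . .
Index 7: author = 2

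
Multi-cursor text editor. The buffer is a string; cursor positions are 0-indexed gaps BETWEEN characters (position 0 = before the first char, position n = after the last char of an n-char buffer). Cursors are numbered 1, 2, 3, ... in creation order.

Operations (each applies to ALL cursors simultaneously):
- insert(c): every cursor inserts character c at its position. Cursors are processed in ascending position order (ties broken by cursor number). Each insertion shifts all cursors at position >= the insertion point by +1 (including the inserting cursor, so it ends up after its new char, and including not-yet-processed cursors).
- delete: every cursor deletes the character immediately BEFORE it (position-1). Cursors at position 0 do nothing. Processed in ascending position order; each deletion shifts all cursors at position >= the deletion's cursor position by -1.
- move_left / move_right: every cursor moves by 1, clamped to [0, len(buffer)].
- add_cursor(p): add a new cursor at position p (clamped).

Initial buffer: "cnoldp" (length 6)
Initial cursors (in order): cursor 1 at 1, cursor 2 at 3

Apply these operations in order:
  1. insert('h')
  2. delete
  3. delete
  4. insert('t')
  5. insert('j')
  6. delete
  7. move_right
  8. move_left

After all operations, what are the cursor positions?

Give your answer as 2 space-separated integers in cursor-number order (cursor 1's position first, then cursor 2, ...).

After op 1 (insert('h')): buffer="chnohldp" (len 8), cursors c1@2 c2@5, authorship .1..2...
After op 2 (delete): buffer="cnoldp" (len 6), cursors c1@1 c2@3, authorship ......
After op 3 (delete): buffer="nldp" (len 4), cursors c1@0 c2@1, authorship ....
After op 4 (insert('t')): buffer="tntldp" (len 6), cursors c1@1 c2@3, authorship 1.2...
After op 5 (insert('j')): buffer="tjntjldp" (len 8), cursors c1@2 c2@5, authorship 11.22...
After op 6 (delete): buffer="tntldp" (len 6), cursors c1@1 c2@3, authorship 1.2...
After op 7 (move_right): buffer="tntldp" (len 6), cursors c1@2 c2@4, authorship 1.2...
After op 8 (move_left): buffer="tntldp" (len 6), cursors c1@1 c2@3, authorship 1.2...

Answer: 1 3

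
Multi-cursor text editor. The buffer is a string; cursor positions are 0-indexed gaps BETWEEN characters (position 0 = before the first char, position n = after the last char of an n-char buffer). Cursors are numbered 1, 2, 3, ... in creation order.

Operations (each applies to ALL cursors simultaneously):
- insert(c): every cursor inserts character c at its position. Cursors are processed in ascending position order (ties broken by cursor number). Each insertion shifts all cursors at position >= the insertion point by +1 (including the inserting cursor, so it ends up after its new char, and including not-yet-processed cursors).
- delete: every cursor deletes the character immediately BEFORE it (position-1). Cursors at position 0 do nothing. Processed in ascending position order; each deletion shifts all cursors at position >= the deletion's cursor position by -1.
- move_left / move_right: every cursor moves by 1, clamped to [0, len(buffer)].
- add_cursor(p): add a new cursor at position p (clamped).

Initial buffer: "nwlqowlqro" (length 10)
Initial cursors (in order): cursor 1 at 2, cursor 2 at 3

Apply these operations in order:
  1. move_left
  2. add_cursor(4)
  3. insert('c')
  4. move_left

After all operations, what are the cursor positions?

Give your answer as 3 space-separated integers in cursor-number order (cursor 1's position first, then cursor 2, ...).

Answer: 1 3 6

Derivation:
After op 1 (move_left): buffer="nwlqowlqro" (len 10), cursors c1@1 c2@2, authorship ..........
After op 2 (add_cursor(4)): buffer="nwlqowlqro" (len 10), cursors c1@1 c2@2 c3@4, authorship ..........
After op 3 (insert('c')): buffer="ncwclqcowlqro" (len 13), cursors c1@2 c2@4 c3@7, authorship .1.2..3......
After op 4 (move_left): buffer="ncwclqcowlqro" (len 13), cursors c1@1 c2@3 c3@6, authorship .1.2..3......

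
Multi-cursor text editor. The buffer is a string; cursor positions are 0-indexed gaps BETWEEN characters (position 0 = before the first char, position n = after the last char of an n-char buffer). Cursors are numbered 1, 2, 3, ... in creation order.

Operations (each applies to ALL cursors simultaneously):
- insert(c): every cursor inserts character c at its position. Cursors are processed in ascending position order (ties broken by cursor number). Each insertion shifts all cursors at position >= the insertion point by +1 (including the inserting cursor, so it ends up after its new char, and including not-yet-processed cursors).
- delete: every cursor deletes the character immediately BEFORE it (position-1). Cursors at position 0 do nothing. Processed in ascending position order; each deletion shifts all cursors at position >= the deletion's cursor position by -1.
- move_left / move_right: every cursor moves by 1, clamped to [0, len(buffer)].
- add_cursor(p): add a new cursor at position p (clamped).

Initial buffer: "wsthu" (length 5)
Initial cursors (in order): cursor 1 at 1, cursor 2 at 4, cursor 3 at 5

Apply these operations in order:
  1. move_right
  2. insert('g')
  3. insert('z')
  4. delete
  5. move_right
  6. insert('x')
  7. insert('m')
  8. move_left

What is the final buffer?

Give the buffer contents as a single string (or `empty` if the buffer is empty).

Answer: wsgtxmhuggxxmm

Derivation:
After op 1 (move_right): buffer="wsthu" (len 5), cursors c1@2 c2@5 c3@5, authorship .....
After op 2 (insert('g')): buffer="wsgthugg" (len 8), cursors c1@3 c2@8 c3@8, authorship ..1...23
After op 3 (insert('z')): buffer="wsgzthuggzz" (len 11), cursors c1@4 c2@11 c3@11, authorship ..11...2323
After op 4 (delete): buffer="wsgthugg" (len 8), cursors c1@3 c2@8 c3@8, authorship ..1...23
After op 5 (move_right): buffer="wsgthugg" (len 8), cursors c1@4 c2@8 c3@8, authorship ..1...23
After op 6 (insert('x')): buffer="wsgtxhuggxx" (len 11), cursors c1@5 c2@11 c3@11, authorship ..1.1..2323
After op 7 (insert('m')): buffer="wsgtxmhuggxxmm" (len 14), cursors c1@6 c2@14 c3@14, authorship ..1.11..232323
After op 8 (move_left): buffer="wsgtxmhuggxxmm" (len 14), cursors c1@5 c2@13 c3@13, authorship ..1.11..232323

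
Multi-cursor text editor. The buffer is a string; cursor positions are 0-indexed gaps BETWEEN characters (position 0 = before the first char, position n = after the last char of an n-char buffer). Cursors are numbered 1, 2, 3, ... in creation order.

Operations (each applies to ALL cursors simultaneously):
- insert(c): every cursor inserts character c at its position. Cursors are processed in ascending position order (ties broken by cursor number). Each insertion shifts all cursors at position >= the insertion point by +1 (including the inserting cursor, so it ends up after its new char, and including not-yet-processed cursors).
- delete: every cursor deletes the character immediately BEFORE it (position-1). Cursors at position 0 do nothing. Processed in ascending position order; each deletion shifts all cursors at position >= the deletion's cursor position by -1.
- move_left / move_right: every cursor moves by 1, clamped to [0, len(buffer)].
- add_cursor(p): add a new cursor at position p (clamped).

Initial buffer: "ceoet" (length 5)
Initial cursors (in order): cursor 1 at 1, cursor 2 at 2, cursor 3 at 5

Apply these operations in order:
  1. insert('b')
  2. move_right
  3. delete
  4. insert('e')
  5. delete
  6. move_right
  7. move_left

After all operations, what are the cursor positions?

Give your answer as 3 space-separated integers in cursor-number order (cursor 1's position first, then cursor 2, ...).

Answer: 2 3 4

Derivation:
After op 1 (insert('b')): buffer="cbeboetb" (len 8), cursors c1@2 c2@4 c3@8, authorship .1.2...3
After op 2 (move_right): buffer="cbeboetb" (len 8), cursors c1@3 c2@5 c3@8, authorship .1.2...3
After op 3 (delete): buffer="cbbet" (len 5), cursors c1@2 c2@3 c3@5, authorship .12..
After op 4 (insert('e')): buffer="cbebeete" (len 8), cursors c1@3 c2@5 c3@8, authorship .1122..3
After op 5 (delete): buffer="cbbet" (len 5), cursors c1@2 c2@3 c3@5, authorship .12..
After op 6 (move_right): buffer="cbbet" (len 5), cursors c1@3 c2@4 c3@5, authorship .12..
After op 7 (move_left): buffer="cbbet" (len 5), cursors c1@2 c2@3 c3@4, authorship .12..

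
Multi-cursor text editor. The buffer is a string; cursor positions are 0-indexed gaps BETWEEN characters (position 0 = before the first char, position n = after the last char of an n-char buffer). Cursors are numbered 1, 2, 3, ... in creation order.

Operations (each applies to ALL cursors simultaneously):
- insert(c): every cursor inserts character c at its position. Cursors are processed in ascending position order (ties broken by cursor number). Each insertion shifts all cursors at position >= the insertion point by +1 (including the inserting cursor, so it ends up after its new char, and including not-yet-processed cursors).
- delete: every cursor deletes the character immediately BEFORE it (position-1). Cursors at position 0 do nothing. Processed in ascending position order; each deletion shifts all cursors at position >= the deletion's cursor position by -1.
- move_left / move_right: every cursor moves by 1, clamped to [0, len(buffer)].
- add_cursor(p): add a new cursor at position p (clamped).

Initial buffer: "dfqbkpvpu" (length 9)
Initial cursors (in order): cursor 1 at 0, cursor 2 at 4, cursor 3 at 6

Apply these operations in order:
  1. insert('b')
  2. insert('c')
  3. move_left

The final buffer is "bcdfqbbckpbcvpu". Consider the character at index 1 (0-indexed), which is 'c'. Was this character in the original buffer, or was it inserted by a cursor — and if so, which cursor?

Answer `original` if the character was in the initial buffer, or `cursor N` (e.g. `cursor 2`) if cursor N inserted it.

After op 1 (insert('b')): buffer="bdfqbbkpbvpu" (len 12), cursors c1@1 c2@6 c3@9, authorship 1....2..3...
After op 2 (insert('c')): buffer="bcdfqbbckpbcvpu" (len 15), cursors c1@2 c2@8 c3@12, authorship 11....22..33...
After op 3 (move_left): buffer="bcdfqbbckpbcvpu" (len 15), cursors c1@1 c2@7 c3@11, authorship 11....22..33...
Authorship (.=original, N=cursor N): 1 1 . . . . 2 2 . . 3 3 . . .
Index 1: author = 1

Answer: cursor 1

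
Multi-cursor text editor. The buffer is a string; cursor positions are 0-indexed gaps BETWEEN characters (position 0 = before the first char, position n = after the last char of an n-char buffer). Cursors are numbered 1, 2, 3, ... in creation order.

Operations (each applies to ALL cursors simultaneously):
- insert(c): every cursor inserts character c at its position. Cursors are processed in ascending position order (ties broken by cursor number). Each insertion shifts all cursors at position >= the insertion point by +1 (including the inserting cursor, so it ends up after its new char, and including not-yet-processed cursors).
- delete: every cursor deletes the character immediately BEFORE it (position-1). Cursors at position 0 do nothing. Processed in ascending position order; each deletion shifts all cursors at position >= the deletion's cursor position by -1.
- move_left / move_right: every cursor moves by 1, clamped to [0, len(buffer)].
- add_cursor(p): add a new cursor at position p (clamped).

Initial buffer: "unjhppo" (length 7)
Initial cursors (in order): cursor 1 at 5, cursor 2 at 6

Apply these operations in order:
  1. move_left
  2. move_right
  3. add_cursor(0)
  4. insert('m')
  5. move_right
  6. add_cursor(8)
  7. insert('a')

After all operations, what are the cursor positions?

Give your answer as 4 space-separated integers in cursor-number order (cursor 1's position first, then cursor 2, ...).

Answer: 11 14 3 11

Derivation:
After op 1 (move_left): buffer="unjhppo" (len 7), cursors c1@4 c2@5, authorship .......
After op 2 (move_right): buffer="unjhppo" (len 7), cursors c1@5 c2@6, authorship .......
After op 3 (add_cursor(0)): buffer="unjhppo" (len 7), cursors c3@0 c1@5 c2@6, authorship .......
After op 4 (insert('m')): buffer="munjhpmpmo" (len 10), cursors c3@1 c1@7 c2@9, authorship 3.....1.2.
After op 5 (move_right): buffer="munjhpmpmo" (len 10), cursors c3@2 c1@8 c2@10, authorship 3.....1.2.
After op 6 (add_cursor(8)): buffer="munjhpmpmo" (len 10), cursors c3@2 c1@8 c4@8 c2@10, authorship 3.....1.2.
After op 7 (insert('a')): buffer="muanjhpmpaamoa" (len 14), cursors c3@3 c1@11 c4@11 c2@14, authorship 3.3....1.142.2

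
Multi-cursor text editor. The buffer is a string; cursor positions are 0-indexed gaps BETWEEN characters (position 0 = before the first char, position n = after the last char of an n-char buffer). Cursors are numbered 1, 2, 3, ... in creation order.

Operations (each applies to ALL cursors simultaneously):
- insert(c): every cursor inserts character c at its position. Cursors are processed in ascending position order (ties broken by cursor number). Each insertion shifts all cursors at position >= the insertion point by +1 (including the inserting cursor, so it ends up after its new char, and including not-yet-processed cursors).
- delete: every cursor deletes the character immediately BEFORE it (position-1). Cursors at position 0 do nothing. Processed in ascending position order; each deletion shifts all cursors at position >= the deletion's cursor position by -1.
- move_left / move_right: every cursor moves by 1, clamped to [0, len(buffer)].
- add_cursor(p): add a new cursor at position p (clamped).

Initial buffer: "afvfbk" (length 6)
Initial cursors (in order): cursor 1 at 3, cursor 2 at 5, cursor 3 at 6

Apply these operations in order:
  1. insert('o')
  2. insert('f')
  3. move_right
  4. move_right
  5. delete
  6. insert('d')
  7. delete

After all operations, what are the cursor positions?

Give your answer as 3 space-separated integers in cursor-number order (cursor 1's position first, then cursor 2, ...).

Answer: 6 9 9

Derivation:
After op 1 (insert('o')): buffer="afvofboko" (len 9), cursors c1@4 c2@7 c3@9, authorship ...1..2.3
After op 2 (insert('f')): buffer="afvoffbofkof" (len 12), cursors c1@5 c2@9 c3@12, authorship ...11..22.33
After op 3 (move_right): buffer="afvoffbofkof" (len 12), cursors c1@6 c2@10 c3@12, authorship ...11..22.33
After op 4 (move_right): buffer="afvoffbofkof" (len 12), cursors c1@7 c2@11 c3@12, authorship ...11..22.33
After op 5 (delete): buffer="afvoffofk" (len 9), cursors c1@6 c2@9 c3@9, authorship ...11.22.
After op 6 (insert('d')): buffer="afvoffdofkdd" (len 12), cursors c1@7 c2@12 c3@12, authorship ...11.122.23
After op 7 (delete): buffer="afvoffofk" (len 9), cursors c1@6 c2@9 c3@9, authorship ...11.22.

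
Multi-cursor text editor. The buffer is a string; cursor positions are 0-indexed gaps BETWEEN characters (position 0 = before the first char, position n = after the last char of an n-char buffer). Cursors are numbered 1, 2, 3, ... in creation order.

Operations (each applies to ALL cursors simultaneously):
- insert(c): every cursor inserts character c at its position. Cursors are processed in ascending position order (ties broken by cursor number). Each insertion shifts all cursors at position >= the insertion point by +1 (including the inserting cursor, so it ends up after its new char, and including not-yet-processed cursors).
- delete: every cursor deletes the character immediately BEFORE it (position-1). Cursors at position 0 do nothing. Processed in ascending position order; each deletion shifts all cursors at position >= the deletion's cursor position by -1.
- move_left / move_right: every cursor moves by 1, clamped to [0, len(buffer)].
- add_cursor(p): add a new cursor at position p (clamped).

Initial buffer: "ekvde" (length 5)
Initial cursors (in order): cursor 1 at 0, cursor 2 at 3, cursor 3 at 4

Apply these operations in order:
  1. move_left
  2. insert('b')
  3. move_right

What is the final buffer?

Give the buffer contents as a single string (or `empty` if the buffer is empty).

After op 1 (move_left): buffer="ekvde" (len 5), cursors c1@0 c2@2 c3@3, authorship .....
After op 2 (insert('b')): buffer="bekbvbde" (len 8), cursors c1@1 c2@4 c3@6, authorship 1..2.3..
After op 3 (move_right): buffer="bekbvbde" (len 8), cursors c1@2 c2@5 c3@7, authorship 1..2.3..

Answer: bekbvbde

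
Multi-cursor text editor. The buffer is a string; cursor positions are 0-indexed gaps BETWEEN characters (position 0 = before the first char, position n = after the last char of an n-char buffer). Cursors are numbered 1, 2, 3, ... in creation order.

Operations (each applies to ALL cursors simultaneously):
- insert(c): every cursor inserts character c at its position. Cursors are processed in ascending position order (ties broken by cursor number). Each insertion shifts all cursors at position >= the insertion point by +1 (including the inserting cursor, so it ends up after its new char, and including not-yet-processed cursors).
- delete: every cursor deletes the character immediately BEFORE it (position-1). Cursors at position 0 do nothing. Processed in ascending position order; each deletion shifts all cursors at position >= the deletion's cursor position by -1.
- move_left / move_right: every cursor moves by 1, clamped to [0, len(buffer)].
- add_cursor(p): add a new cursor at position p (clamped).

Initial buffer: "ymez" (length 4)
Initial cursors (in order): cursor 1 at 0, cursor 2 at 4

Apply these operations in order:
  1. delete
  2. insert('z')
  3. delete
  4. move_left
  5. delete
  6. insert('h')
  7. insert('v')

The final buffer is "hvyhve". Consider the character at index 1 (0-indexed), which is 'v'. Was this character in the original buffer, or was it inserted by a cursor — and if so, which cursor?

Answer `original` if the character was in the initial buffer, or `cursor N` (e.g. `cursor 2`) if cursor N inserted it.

After op 1 (delete): buffer="yme" (len 3), cursors c1@0 c2@3, authorship ...
After op 2 (insert('z')): buffer="zymez" (len 5), cursors c1@1 c2@5, authorship 1...2
After op 3 (delete): buffer="yme" (len 3), cursors c1@0 c2@3, authorship ...
After op 4 (move_left): buffer="yme" (len 3), cursors c1@0 c2@2, authorship ...
After op 5 (delete): buffer="ye" (len 2), cursors c1@0 c2@1, authorship ..
After op 6 (insert('h')): buffer="hyhe" (len 4), cursors c1@1 c2@3, authorship 1.2.
After op 7 (insert('v')): buffer="hvyhve" (len 6), cursors c1@2 c2@5, authorship 11.22.
Authorship (.=original, N=cursor N): 1 1 . 2 2 .
Index 1: author = 1

Answer: cursor 1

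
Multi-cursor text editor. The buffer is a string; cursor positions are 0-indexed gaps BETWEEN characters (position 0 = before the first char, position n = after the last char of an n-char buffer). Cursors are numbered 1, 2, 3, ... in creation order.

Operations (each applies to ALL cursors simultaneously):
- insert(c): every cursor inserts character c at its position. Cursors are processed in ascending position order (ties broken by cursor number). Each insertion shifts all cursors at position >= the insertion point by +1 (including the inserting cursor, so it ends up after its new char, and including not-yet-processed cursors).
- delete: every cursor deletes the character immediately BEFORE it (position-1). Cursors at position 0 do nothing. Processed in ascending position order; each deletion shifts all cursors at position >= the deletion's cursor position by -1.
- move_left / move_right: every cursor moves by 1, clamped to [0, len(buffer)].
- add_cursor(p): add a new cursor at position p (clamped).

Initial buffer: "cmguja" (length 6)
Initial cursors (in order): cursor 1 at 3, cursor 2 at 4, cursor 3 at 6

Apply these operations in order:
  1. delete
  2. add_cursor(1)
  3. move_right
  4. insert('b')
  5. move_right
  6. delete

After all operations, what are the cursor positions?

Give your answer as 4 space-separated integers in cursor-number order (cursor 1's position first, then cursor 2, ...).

Answer: 3 3 3 3

Derivation:
After op 1 (delete): buffer="cmj" (len 3), cursors c1@2 c2@2 c3@3, authorship ...
After op 2 (add_cursor(1)): buffer="cmj" (len 3), cursors c4@1 c1@2 c2@2 c3@3, authorship ...
After op 3 (move_right): buffer="cmj" (len 3), cursors c4@2 c1@3 c2@3 c3@3, authorship ...
After op 4 (insert('b')): buffer="cmbjbbb" (len 7), cursors c4@3 c1@7 c2@7 c3@7, authorship ..4.123
After op 5 (move_right): buffer="cmbjbbb" (len 7), cursors c4@4 c1@7 c2@7 c3@7, authorship ..4.123
After op 6 (delete): buffer="cmb" (len 3), cursors c1@3 c2@3 c3@3 c4@3, authorship ..4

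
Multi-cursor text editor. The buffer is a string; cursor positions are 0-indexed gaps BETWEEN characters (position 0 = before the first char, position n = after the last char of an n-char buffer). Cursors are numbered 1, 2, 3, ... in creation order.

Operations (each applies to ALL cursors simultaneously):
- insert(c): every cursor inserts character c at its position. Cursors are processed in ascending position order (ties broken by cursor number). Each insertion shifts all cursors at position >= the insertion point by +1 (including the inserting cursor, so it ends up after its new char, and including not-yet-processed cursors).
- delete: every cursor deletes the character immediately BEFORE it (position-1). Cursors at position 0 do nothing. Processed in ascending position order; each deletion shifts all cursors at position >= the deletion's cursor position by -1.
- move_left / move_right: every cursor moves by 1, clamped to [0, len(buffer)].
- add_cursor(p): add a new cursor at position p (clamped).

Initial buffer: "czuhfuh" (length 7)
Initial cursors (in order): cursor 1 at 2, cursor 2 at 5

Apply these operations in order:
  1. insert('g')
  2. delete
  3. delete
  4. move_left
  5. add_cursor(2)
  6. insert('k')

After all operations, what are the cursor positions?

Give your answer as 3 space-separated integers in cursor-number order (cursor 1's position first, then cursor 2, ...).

After op 1 (insert('g')): buffer="czguhfguh" (len 9), cursors c1@3 c2@7, authorship ..1...2..
After op 2 (delete): buffer="czuhfuh" (len 7), cursors c1@2 c2@5, authorship .......
After op 3 (delete): buffer="cuhuh" (len 5), cursors c1@1 c2@3, authorship .....
After op 4 (move_left): buffer="cuhuh" (len 5), cursors c1@0 c2@2, authorship .....
After op 5 (add_cursor(2)): buffer="cuhuh" (len 5), cursors c1@0 c2@2 c3@2, authorship .....
After op 6 (insert('k')): buffer="kcukkhuh" (len 8), cursors c1@1 c2@5 c3@5, authorship 1..23...

Answer: 1 5 5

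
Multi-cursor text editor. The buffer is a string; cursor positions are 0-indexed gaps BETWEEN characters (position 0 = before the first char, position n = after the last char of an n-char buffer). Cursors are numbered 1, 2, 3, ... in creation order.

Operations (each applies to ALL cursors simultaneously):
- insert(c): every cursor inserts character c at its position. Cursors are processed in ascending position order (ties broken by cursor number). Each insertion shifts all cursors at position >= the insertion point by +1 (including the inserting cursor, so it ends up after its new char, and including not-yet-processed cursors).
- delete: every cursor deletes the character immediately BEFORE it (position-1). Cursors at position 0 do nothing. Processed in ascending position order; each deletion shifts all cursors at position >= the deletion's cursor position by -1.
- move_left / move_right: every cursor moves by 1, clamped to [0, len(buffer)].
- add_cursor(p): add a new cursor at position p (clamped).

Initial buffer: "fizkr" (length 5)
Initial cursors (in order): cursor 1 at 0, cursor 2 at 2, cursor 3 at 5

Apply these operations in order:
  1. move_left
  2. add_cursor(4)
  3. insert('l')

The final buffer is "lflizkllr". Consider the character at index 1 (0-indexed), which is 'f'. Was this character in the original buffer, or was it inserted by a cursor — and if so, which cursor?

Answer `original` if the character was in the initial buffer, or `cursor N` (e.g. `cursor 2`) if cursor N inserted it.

Answer: original

Derivation:
After op 1 (move_left): buffer="fizkr" (len 5), cursors c1@0 c2@1 c3@4, authorship .....
After op 2 (add_cursor(4)): buffer="fizkr" (len 5), cursors c1@0 c2@1 c3@4 c4@4, authorship .....
After op 3 (insert('l')): buffer="lflizkllr" (len 9), cursors c1@1 c2@3 c3@8 c4@8, authorship 1.2...34.
Authorship (.=original, N=cursor N): 1 . 2 . . . 3 4 .
Index 1: author = original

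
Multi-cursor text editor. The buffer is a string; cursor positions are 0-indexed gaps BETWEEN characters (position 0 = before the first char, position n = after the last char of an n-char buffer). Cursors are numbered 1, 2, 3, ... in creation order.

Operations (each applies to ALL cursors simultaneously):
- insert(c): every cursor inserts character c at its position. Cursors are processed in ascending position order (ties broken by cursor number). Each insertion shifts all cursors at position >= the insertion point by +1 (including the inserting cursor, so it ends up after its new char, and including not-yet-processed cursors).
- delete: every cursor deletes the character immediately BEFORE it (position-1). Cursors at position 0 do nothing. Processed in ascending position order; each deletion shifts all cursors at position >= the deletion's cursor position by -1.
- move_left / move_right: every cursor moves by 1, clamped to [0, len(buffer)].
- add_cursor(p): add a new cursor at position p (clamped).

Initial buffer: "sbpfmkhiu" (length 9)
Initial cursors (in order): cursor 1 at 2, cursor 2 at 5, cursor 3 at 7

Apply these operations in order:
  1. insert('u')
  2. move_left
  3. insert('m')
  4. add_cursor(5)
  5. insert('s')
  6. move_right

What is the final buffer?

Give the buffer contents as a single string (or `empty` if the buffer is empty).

After op 1 (insert('u')): buffer="sbupfmukhuiu" (len 12), cursors c1@3 c2@7 c3@10, authorship ..1...2..3..
After op 2 (move_left): buffer="sbupfmukhuiu" (len 12), cursors c1@2 c2@6 c3@9, authorship ..1...2..3..
After op 3 (insert('m')): buffer="sbmupfmmukhmuiu" (len 15), cursors c1@3 c2@8 c3@12, authorship ..11...22..33..
After op 4 (add_cursor(5)): buffer="sbmupfmmukhmuiu" (len 15), cursors c1@3 c4@5 c2@8 c3@12, authorship ..11...22..33..
After op 5 (insert('s')): buffer="sbmsupsfmmsukhmsuiu" (len 19), cursors c1@4 c4@7 c2@11 c3@16, authorship ..111.4..222..333..
After op 6 (move_right): buffer="sbmsupsfmmsukhmsuiu" (len 19), cursors c1@5 c4@8 c2@12 c3@17, authorship ..111.4..222..333..

Answer: sbmsupsfmmsukhmsuiu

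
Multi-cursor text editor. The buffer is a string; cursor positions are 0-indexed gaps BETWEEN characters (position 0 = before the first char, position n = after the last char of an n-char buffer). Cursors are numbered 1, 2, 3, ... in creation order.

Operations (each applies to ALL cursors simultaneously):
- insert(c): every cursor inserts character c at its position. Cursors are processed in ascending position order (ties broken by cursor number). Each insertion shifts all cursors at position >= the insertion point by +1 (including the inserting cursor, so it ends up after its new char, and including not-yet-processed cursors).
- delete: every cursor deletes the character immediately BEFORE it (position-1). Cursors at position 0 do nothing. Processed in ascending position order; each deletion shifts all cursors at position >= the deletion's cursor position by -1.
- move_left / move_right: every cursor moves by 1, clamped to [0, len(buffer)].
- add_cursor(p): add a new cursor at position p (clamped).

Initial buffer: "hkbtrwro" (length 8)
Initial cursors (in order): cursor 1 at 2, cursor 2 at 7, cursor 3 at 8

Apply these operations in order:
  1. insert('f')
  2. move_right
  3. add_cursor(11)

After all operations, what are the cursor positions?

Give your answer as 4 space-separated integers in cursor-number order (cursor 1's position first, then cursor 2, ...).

After op 1 (insert('f')): buffer="hkfbtrwrfof" (len 11), cursors c1@3 c2@9 c3@11, authorship ..1.....2.3
After op 2 (move_right): buffer="hkfbtrwrfof" (len 11), cursors c1@4 c2@10 c3@11, authorship ..1.....2.3
After op 3 (add_cursor(11)): buffer="hkfbtrwrfof" (len 11), cursors c1@4 c2@10 c3@11 c4@11, authorship ..1.....2.3

Answer: 4 10 11 11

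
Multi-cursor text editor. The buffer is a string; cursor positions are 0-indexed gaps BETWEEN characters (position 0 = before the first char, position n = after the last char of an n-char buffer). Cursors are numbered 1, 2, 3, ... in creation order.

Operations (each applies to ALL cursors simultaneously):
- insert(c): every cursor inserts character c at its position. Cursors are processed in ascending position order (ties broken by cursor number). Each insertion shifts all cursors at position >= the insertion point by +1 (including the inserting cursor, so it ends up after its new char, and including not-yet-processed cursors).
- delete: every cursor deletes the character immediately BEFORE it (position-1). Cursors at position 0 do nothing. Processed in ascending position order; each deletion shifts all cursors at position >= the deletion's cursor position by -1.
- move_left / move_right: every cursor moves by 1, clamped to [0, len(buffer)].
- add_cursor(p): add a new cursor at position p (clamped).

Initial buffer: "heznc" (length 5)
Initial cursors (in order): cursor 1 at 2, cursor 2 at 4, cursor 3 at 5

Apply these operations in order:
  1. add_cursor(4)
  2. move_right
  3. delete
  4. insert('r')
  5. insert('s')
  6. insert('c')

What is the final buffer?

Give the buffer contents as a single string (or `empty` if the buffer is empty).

Answer: hrrrrsssscccc

Derivation:
After op 1 (add_cursor(4)): buffer="heznc" (len 5), cursors c1@2 c2@4 c4@4 c3@5, authorship .....
After op 2 (move_right): buffer="heznc" (len 5), cursors c1@3 c2@5 c3@5 c4@5, authorship .....
After op 3 (delete): buffer="h" (len 1), cursors c1@1 c2@1 c3@1 c4@1, authorship .
After op 4 (insert('r')): buffer="hrrrr" (len 5), cursors c1@5 c2@5 c3@5 c4@5, authorship .1234
After op 5 (insert('s')): buffer="hrrrrssss" (len 9), cursors c1@9 c2@9 c3@9 c4@9, authorship .12341234
After op 6 (insert('c')): buffer="hrrrrsssscccc" (len 13), cursors c1@13 c2@13 c3@13 c4@13, authorship .123412341234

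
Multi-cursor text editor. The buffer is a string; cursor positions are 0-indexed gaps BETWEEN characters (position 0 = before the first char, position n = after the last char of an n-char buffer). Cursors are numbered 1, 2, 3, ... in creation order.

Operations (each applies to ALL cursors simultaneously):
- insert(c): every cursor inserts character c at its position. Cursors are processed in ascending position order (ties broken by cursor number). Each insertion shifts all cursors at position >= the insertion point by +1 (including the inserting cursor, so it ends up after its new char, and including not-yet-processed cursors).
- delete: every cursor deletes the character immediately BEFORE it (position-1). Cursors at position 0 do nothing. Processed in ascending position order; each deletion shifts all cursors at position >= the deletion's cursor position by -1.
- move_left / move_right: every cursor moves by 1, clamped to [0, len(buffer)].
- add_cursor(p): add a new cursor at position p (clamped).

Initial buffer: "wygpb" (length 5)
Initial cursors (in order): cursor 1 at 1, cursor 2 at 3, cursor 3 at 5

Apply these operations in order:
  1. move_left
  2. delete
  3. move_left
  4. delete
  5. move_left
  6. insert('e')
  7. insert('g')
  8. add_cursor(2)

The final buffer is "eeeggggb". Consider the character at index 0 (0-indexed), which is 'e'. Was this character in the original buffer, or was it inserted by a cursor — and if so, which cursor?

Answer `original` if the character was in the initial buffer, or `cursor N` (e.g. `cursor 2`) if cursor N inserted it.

After op 1 (move_left): buffer="wygpb" (len 5), cursors c1@0 c2@2 c3@4, authorship .....
After op 2 (delete): buffer="wgb" (len 3), cursors c1@0 c2@1 c3@2, authorship ...
After op 3 (move_left): buffer="wgb" (len 3), cursors c1@0 c2@0 c3@1, authorship ...
After op 4 (delete): buffer="gb" (len 2), cursors c1@0 c2@0 c3@0, authorship ..
After op 5 (move_left): buffer="gb" (len 2), cursors c1@0 c2@0 c3@0, authorship ..
After op 6 (insert('e')): buffer="eeegb" (len 5), cursors c1@3 c2@3 c3@3, authorship 123..
After op 7 (insert('g')): buffer="eeeggggb" (len 8), cursors c1@6 c2@6 c3@6, authorship 123123..
After op 8 (add_cursor(2)): buffer="eeeggggb" (len 8), cursors c4@2 c1@6 c2@6 c3@6, authorship 123123..
Authorship (.=original, N=cursor N): 1 2 3 1 2 3 . .
Index 0: author = 1

Answer: cursor 1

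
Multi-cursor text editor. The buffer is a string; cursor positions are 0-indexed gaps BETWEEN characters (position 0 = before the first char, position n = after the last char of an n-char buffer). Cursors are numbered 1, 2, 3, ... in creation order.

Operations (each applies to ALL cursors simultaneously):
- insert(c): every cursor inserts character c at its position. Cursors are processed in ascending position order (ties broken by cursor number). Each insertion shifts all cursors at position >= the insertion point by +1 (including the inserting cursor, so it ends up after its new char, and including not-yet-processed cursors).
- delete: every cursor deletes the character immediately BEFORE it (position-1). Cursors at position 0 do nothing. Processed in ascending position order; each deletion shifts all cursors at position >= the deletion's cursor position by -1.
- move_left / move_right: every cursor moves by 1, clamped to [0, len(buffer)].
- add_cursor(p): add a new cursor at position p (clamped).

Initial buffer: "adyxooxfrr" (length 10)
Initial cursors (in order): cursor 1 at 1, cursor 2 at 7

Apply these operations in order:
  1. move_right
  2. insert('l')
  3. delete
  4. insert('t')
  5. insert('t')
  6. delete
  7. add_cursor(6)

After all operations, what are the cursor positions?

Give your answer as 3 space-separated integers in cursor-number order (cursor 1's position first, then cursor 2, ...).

Answer: 3 10 6

Derivation:
After op 1 (move_right): buffer="adyxooxfrr" (len 10), cursors c1@2 c2@8, authorship ..........
After op 2 (insert('l')): buffer="adlyxooxflrr" (len 12), cursors c1@3 c2@10, authorship ..1......2..
After op 3 (delete): buffer="adyxooxfrr" (len 10), cursors c1@2 c2@8, authorship ..........
After op 4 (insert('t')): buffer="adtyxooxftrr" (len 12), cursors c1@3 c2@10, authorship ..1......2..
After op 5 (insert('t')): buffer="adttyxooxfttrr" (len 14), cursors c1@4 c2@12, authorship ..11......22..
After op 6 (delete): buffer="adtyxooxftrr" (len 12), cursors c1@3 c2@10, authorship ..1......2..
After op 7 (add_cursor(6)): buffer="adtyxooxftrr" (len 12), cursors c1@3 c3@6 c2@10, authorship ..1......2..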